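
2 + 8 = 10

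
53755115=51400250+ 2354865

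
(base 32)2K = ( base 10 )84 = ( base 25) 39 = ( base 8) 124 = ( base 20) 44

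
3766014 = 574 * 6561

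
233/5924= 233/5924  =  0.04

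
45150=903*50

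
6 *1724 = 10344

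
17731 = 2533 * 7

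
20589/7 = 2941 + 2/7= 2941.29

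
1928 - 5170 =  - 3242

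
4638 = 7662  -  3024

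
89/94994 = 89/94994= 0.00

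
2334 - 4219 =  - 1885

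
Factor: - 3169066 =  - 2^1*109^1 * 14537^1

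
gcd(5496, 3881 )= 1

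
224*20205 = 4525920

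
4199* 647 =2716753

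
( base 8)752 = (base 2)111101010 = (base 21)127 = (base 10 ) 490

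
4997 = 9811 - 4814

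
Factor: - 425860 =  - 2^2 * 5^1*107^1*199^1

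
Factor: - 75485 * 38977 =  - 5^1*31^1 *487^1*38977^1 = -2942178845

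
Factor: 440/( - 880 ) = -1/2 = -  2^( - 1 )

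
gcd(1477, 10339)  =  1477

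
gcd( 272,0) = 272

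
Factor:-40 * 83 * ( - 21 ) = 69720 = 2^3*3^1*5^1* 7^1 * 83^1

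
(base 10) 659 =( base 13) 3B9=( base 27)OB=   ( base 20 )1cj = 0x293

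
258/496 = 129/248 = 0.52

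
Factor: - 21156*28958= - 2^3*3^1 * 41^1*43^1 * 14479^1 =-  612635448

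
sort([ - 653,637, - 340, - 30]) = [ - 653, - 340,  -  30,637 ] 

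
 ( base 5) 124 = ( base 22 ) 1h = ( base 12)33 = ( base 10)39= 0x27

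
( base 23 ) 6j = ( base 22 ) 73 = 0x9d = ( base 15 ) A7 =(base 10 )157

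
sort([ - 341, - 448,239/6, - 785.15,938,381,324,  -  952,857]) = [ - 952, -785.15,-448, - 341,239/6 , 324 , 381,857,938]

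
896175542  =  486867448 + 409308094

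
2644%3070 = 2644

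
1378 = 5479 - 4101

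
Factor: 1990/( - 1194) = - 3^(  -  1) *5^1 = - 5/3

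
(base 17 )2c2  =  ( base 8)1420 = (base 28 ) 100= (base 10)784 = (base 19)235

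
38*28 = 1064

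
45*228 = 10260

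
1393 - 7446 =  - 6053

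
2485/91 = 27 + 4/13 = 27.31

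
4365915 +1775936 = 6141851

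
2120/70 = 212/7 = 30.29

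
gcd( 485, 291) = 97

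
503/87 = 5 + 68/87 = 5.78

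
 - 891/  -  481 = 891/481 = 1.85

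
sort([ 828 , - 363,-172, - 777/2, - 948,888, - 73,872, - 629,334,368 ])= [ - 948, - 629, - 777/2, - 363, - 172, - 73,334,368,828,872, 888 ]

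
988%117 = 52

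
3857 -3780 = 77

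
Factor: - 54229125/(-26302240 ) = 10845825/5260448=   2^ ( - 5)*3^1*5^2*43^( - 1) * 3823^(  -  1 )*144611^1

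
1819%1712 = 107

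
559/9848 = 559/9848   =  0.06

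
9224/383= 9224/383 = 24.08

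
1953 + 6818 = 8771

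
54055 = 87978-33923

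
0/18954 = 0 =0.00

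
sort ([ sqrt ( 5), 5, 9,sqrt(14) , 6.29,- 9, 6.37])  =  [ - 9, sqrt( 5),  sqrt ( 14 ), 5, 6.29 , 6.37, 9] 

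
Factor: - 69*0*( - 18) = 0 = 0^1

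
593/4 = 148 + 1/4  =  148.25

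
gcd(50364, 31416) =12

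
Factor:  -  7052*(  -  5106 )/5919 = 12002504/1973 = 2^3*23^1*37^1*41^1*43^1 * 1973^(  -  1) 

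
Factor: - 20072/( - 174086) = 52/451 = 2^2*11^( - 1) * 13^1*41^( - 1)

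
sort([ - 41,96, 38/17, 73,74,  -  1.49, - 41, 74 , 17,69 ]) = [  -  41, - 41, - 1.49, 38/17,  17, 69,73,74,  74, 96 ]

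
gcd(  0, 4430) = 4430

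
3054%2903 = 151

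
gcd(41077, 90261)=1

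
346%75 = 46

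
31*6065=188015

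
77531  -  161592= - 84061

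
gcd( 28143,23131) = 1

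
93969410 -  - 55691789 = 149661199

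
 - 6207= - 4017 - 2190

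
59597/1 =59597 = 59597.00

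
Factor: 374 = 2^1*11^1 * 17^1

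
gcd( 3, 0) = 3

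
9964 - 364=9600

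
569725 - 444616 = 125109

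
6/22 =3/11 = 0.27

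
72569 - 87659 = - 15090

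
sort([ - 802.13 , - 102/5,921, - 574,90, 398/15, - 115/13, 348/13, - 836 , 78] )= [ - 836,-802.13, - 574,-102/5 , - 115/13,  398/15,348/13,78,90,921 ] 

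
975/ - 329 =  - 975/329 = - 2.96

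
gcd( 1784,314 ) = 2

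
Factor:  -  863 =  - 863^1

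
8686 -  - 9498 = 18184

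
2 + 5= 7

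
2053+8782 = 10835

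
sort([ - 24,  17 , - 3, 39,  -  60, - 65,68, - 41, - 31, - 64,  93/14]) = [ - 65, - 64, - 60, - 41 , - 31, - 24,  -  3 , 93/14, 17, 39,68] 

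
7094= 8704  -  1610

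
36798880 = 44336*830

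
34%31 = 3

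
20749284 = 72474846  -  51725562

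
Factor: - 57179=- 57179^1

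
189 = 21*9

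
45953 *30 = 1378590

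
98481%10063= 7914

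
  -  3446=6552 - 9998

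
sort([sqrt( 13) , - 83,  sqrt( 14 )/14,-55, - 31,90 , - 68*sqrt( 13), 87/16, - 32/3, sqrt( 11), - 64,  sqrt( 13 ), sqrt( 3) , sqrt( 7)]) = [ -68*sqrt( 13), -83, - 64,- 55, -31,-32/3, sqrt(14)/14,sqrt( 3 ),sqrt( 7), sqrt( 11),sqrt(13 ) , sqrt(13),87/16,90 ]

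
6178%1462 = 330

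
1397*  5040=7040880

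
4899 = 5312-413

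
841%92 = 13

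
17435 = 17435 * 1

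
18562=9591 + 8971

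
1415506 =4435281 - 3019775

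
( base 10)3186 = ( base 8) 6162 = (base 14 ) 1238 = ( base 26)4ie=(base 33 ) 2ui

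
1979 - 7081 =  - 5102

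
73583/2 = 36791 + 1/2 = 36791.50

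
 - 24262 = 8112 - 32374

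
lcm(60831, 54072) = 486648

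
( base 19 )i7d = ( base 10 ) 6644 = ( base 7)25241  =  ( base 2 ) 1100111110100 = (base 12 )3a18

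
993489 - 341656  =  651833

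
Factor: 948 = 2^2*3^1 * 79^1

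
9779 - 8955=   824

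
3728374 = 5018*743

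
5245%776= 589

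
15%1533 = 15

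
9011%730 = 251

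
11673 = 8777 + 2896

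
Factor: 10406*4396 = 45744776 = 2^3*7^1 * 11^2*43^1*157^1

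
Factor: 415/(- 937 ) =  - 5^1*  83^1*937^(  -  1)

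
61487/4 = 61487/4  =  15371.75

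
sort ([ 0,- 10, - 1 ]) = [ - 10, - 1,0 ] 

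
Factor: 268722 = 2^1 * 3^2*14929^1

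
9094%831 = 784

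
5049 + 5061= 10110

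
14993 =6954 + 8039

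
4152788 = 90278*46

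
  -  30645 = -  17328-13317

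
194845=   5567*35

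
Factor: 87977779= 87977779^1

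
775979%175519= 73903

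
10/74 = 5/37 = 0.14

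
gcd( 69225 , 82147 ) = 923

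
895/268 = 3+ 91/268 = 3.34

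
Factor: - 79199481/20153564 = - 2^( - 2)*3^1*17^1*103^1*131^(  -  1)*15077^1*38461^(-1)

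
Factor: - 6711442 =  - 2^1*127^1*26423^1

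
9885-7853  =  2032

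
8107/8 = 8107/8 = 1013.38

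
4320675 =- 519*(-8325 )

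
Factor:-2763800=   -  2^3*5^2 * 13^1*1063^1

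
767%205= 152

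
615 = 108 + 507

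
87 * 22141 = 1926267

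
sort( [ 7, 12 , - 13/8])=[ - 13/8, 7,  12 ]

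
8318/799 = 10+328/799 = 10.41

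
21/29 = 21/29= 0.72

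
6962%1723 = 70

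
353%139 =75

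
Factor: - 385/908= - 2^ ( - 2)*5^1*7^1 * 11^1*227^( -1 ) 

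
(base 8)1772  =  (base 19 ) 2FB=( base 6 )4414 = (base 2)1111111010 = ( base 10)1018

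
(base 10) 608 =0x260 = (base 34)HU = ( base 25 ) o8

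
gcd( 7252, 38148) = 4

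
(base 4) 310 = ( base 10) 52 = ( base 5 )202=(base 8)64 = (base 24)24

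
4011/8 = 501 + 3/8= 501.38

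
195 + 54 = 249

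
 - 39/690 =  -13/230 = - 0.06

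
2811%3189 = 2811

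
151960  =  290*524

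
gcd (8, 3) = 1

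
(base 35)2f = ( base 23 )3g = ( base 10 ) 85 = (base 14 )61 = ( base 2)1010101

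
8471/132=8471/132=64.17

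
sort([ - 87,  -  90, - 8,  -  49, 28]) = [-90, - 87,  -  49, - 8, 28 ]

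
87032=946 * 92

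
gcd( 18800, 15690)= 10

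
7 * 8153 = 57071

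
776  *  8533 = 6621608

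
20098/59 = 340 +38/59 = 340.64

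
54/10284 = 9/1714 = 0.01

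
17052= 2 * 8526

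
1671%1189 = 482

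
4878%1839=1200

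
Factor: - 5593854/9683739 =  - 1864618/3227913 = -2^1*3^(  -  2)*7^1*13^(-1 ) * 47^(  -  1 ) * 587^(-1)*133187^1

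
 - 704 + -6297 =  - 7001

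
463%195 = 73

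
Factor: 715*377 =269555 = 5^1*11^1*13^2 * 29^1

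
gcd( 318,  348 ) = 6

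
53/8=6+5/8 = 6.62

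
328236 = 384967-56731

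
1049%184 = 129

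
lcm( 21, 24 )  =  168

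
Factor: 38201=38201^1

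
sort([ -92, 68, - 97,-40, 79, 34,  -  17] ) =[ - 97, - 92, - 40, - 17, 34,68,79] 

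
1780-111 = 1669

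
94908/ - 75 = -31636/25 = - 1265.44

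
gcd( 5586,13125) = 21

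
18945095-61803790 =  - 42858695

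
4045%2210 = 1835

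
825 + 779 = 1604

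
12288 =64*192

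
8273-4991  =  3282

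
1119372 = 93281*12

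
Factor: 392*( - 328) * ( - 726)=93346176 = 2^7 *3^1*7^2 * 11^2*41^1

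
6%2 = 0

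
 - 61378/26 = -30689/13  =  - 2360.69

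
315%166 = 149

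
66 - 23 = 43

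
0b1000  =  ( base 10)8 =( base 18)8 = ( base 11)8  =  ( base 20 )8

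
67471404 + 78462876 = 145934280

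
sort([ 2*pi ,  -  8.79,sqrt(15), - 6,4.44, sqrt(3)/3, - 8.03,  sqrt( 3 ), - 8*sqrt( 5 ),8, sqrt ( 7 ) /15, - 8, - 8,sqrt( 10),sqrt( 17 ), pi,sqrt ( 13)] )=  [ - 8*sqrt(5), - 8.79, - 8.03, - 8, - 8,  -  6, sqrt( 7) /15,sqrt(3 ) /3,sqrt(3 ),pi,  sqrt( 10 ), sqrt( 13 ), sqrt(15) , sqrt (17), 4.44,  2*pi, 8 ] 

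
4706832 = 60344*78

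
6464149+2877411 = 9341560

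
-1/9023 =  - 1 + 9022/9023 = - 0.00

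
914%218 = 42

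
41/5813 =41/5813= 0.01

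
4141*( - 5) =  - 20705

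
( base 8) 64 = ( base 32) 1K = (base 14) 3A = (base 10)52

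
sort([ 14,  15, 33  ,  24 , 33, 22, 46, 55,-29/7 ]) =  [-29/7,14,15, 22,24,33,33,46,55] 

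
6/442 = 3/221  =  0.01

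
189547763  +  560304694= 749852457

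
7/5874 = 7/5874 = 0.00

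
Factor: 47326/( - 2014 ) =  - 23663/1007 = -  19^( - 1)*53^( - 1)*23663^1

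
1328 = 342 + 986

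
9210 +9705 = 18915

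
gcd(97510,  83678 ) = 14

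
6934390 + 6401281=13335671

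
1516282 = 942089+574193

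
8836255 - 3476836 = 5359419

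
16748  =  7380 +9368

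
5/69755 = 1/13951  =  0.00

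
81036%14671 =7681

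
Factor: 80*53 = 2^4*5^1* 53^1 = 4240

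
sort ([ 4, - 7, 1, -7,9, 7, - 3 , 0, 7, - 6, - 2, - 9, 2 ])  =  [ - 9,- 7,-7, - 6, - 3,-2,0,1 , 2,  4,7,7,  9] 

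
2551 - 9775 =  -7224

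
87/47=1 + 40/47 = 1.85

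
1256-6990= - 5734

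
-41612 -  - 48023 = 6411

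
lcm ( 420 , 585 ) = 16380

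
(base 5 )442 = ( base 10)122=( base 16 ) 7A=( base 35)3H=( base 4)1322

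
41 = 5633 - 5592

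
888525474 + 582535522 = 1471060996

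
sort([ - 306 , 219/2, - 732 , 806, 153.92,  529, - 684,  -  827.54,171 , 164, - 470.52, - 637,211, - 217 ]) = [ - 827.54,-732, - 684,-637,  -  470.52, - 306, - 217, 219/2, 153.92, 164, 171, 211,529,806]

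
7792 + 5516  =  13308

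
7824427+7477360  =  15301787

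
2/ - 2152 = -1/1076  =  - 0.00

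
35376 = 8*4422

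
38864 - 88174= - 49310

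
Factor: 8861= 8861^1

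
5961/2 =5961/2 = 2980.50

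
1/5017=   1/5017 = 0.00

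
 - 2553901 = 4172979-6726880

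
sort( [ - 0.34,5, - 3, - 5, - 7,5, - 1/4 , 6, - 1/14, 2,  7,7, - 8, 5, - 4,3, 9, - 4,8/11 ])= [ - 8,  -  7,-5, - 4, - 4, - 3, - 0.34, - 1/4,  -  1/14, 8/11, 2, 3 , 5,5, 5,  6, 7, 7,9] 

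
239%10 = 9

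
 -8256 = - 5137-3119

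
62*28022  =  1737364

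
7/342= 7/342 = 0.02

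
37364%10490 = 5894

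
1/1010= 1/1010= 0.00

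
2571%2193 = 378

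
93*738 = 68634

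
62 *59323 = 3678026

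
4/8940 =1/2235 = 0.00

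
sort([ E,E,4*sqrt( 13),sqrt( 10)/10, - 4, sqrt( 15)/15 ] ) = [ - 4 , sqrt( 15) /15 , sqrt( 10)/10, E, E,4*sqrt(13 )] 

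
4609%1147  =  21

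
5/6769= 5/6769 = 0.00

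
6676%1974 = 754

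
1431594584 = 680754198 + 750840386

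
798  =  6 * 133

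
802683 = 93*8631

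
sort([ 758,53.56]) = [53.56,758 ]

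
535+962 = 1497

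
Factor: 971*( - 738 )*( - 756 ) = 541748088 = 2^3*3^5 * 7^1*41^1*971^1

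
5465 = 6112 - 647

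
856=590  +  266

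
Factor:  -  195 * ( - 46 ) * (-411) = -3686670 = - 2^1*3^2*5^1*13^1*23^1*137^1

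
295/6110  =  59/1222 = 0.05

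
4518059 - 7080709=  - 2562650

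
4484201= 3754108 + 730093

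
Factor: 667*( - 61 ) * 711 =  - 3^2 * 23^1*29^1*61^1* 79^1 = -  28928457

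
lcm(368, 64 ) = 1472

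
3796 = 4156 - 360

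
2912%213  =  143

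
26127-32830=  - 6703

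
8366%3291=1784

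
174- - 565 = 739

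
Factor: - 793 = - 13^1 *61^1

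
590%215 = 160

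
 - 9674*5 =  - 48370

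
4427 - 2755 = 1672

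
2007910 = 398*5045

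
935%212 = 87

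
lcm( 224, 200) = 5600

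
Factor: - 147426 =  - 2^1*3^1 * 24571^1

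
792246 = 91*8706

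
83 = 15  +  68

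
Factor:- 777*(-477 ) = 3^3*7^1*37^1*53^1=370629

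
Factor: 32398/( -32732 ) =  - 2^(- 1 )*7^(  -  2)*97^1 = -97/98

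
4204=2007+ 2197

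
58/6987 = 58/6987 = 0.01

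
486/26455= 486/26455= 0.02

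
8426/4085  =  2 + 256/4085=2.06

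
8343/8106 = 2781/2702 =1.03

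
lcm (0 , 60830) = 0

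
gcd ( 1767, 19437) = 1767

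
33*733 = 24189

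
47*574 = 26978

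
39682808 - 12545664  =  27137144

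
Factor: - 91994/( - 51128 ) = 6571/3652 = 2^( - 2)*11^( - 1)*83^( - 1)*6571^1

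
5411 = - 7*(-773 ) 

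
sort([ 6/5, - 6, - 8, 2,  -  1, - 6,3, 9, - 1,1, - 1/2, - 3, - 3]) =[ - 8,-6,  -  6 ,-3, - 3 , - 1,-1 , - 1/2,1, 6/5, 2, 3, 9 ] 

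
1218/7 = 174 = 174.00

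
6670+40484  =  47154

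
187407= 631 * 297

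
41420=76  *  545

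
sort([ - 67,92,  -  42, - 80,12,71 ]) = [ - 80, - 67, - 42,12,71,92]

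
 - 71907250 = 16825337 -88732587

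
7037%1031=851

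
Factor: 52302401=52302401^1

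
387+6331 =6718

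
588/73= 588/73  =  8.05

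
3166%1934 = 1232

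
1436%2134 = 1436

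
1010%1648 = 1010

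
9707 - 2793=6914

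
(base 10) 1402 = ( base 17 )4E8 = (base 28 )1m2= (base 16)57A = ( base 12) 98a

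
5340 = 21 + 5319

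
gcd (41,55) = 1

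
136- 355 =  - 219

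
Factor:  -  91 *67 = -6097 = - 7^1*13^1*67^1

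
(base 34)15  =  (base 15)29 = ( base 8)47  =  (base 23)1G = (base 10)39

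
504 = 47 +457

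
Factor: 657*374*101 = 2^1 * 3^2*11^1*17^1*73^1*101^1 = 24817518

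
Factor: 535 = 5^1*107^1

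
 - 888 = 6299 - 7187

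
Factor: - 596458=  - 2^1*61^1*4889^1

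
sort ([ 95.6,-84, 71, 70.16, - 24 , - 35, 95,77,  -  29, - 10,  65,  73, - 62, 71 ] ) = [ - 84,-62 , - 35, - 29, - 24, - 10, 65, 70.16, 71, 71 , 73, 77, 95, 95.6]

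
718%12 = 10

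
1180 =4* 295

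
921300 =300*3071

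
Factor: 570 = 2^1*3^1*  5^1*19^1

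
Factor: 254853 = 3^3*9439^1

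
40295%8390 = 6735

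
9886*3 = 29658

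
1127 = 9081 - 7954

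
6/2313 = 2/771 = 0.00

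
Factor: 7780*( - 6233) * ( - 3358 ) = 2^3*5^1*23^2*73^1*271^1*389^1 = 162838620920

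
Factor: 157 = 157^1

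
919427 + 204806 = 1124233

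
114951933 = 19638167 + 95313766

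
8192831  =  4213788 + 3979043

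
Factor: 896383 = 41^1 *21863^1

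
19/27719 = 19/27719 = 0.00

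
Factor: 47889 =3^2*17^1 * 313^1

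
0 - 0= 0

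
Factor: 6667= 59^1*113^1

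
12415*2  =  24830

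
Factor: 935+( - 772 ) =163 =163^1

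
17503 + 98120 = 115623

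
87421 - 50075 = 37346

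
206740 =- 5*( - 41348 )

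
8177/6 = 1362+5/6 = 1362.83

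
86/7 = 12 + 2/7  =  12.29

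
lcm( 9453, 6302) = 18906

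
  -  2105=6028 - 8133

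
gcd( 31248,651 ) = 651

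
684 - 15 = 669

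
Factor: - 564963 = - 3^1*7^1*26903^1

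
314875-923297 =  - 608422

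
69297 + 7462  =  76759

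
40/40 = 1 = 1.00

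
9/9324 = 1/1036= 0.00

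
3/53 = 3/53 = 0.06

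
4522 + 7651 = 12173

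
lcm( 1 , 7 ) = 7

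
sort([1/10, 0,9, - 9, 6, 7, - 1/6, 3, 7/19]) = [ - 9, - 1/6, 0,1/10, 7/19, 3,  6, 7, 9] 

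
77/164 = 77/164 = 0.47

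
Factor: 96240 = 2^4*3^1 * 5^1*401^1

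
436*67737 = 29533332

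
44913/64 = 701 + 49/64 =701.77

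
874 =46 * 19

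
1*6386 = 6386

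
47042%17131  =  12780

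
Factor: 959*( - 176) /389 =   -  2^4 *7^1*11^1*137^1 * 389^( -1 ) = - 168784/389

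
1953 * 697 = 1361241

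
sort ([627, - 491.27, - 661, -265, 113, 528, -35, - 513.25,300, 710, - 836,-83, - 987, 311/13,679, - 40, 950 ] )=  [- 987, - 836, - 661,- 513.25,-491.27, - 265, - 83, - 40, - 35, 311/13,113,  300, 528,627, 679,710,950] 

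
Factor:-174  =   - 2^1*3^1*29^1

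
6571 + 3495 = 10066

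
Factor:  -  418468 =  - 2^2*233^1 * 449^1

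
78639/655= 120 + 39/655=120.06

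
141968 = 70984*2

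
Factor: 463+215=2^1*3^1*113^1 = 678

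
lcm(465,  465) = 465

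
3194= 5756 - 2562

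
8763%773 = 260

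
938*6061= 5685218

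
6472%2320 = 1832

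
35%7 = 0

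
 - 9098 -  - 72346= 63248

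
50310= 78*645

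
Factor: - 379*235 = - 5^1*47^1*379^1 = - 89065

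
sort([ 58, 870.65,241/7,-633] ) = [ - 633, 241/7, 58, 870.65]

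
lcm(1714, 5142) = 5142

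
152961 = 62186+90775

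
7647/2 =7647/2 = 3823.50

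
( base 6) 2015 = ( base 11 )373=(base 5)3233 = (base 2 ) 110111011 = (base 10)443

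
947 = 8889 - 7942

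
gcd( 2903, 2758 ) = 1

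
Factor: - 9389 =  -41^1*229^1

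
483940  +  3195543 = 3679483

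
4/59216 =1/14804 = 0.00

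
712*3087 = 2197944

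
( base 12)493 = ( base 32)lf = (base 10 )687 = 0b1010101111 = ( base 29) NK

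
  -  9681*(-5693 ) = 55113933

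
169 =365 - 196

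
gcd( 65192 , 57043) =8149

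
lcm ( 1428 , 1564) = 32844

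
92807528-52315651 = 40491877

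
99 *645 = 63855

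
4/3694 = 2/1847 = 0.00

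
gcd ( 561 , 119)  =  17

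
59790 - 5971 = 53819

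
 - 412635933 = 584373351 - 997009284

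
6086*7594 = 46217084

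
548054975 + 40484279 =588539254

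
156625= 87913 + 68712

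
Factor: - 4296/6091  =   - 2^3*3^1*179^1*6091^(  -  1 ) 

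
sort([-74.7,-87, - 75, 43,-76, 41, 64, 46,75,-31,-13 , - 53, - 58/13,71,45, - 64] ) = [  -  87,-76,  -  75,-74.7, - 64, - 53, - 31, - 13 ,-58/13 , 41, 43,45, 46,64,71,75]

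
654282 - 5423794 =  - 4769512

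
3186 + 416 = 3602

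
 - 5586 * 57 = -318402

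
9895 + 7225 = 17120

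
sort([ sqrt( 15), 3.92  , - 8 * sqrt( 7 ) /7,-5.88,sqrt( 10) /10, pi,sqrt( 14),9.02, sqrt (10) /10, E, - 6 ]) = [  -  6, - 5.88, - 8*sqrt( 7 ) /7,sqrt(10)/10, sqrt(10 )/10, E, pi,  sqrt( 14 ), sqrt( 15),3.92, 9.02 ] 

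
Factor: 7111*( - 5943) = - 42260673= -  3^1* 7^1*13^1 * 283^1*547^1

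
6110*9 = 54990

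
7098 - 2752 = 4346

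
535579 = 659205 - 123626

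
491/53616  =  491/53616  =  0.01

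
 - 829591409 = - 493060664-336530745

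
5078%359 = 52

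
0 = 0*63484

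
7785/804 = 9 + 183/268 = 9.68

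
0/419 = 0 = 0.00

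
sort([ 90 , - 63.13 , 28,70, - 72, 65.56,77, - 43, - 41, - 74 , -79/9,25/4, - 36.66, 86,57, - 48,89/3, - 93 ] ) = [ - 93, -74, - 72, - 63.13, -48,-43, - 41 , - 36.66,-79/9,25/4,28,89/3, 57,  65.56, 70,77,86,  90]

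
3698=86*43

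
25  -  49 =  - 24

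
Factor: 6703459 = 7^1*41^1*23357^1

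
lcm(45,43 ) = 1935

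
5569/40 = 139  +  9/40 = 139.22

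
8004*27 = 216108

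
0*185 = 0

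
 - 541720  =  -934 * 580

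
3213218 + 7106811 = 10320029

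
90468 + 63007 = 153475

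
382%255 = 127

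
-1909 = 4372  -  6281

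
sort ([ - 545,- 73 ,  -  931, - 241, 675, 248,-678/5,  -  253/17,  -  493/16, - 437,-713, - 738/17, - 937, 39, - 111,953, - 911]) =[ - 937,  -  931, - 911, - 713, - 545,- 437,  -  241,-678/5  , - 111, - 73,  -  738/17,- 493/16 ,  -  253/17,39,248, 675 , 953 ]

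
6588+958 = 7546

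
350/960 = 35/96 = 0.36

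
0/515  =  0 = 0.00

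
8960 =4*2240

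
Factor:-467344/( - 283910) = 233672/141955 = 2^3*5^(-1) * 11^( - 1)*29^( -1)*89^( - 1 )*29209^1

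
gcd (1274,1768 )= 26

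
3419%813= 167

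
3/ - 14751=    - 1/4917= - 0.00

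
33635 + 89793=123428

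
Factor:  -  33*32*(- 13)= 13728 = 2^5*3^1*11^1*13^1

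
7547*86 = 649042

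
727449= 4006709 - 3279260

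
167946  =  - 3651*( -46 )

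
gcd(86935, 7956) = 1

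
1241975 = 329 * 3775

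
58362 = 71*822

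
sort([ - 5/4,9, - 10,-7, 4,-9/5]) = [-10,-7, - 9/5, -5/4, 4,9]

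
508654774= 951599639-442944865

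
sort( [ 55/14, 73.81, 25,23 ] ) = [ 55/14, 23,25,73.81 ] 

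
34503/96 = 359 + 13/32= 359.41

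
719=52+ 667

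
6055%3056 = 2999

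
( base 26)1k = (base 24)1m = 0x2e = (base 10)46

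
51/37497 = 17/12499 = 0.00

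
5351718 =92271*58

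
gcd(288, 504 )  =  72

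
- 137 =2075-2212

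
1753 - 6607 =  - 4854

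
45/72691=45/72691  =  0.00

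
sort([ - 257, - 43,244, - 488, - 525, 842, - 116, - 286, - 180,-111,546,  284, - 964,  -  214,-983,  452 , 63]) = [-983, - 964, - 525, - 488, - 286, - 257, - 214,- 180, - 116, - 111, - 43, 63,244,284 , 452,546, 842]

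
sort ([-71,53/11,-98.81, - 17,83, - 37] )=[- 98.81,  -  71, - 37, - 17, 53/11, 83 ] 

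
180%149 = 31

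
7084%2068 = 880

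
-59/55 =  - 59/55 = - 1.07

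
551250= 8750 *63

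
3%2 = 1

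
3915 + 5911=9826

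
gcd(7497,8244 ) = 9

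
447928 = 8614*52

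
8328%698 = 650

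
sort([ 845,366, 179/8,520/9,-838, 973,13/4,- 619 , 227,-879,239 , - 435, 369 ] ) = [ - 879,-838, - 619, - 435, 13/4, 179/8,520/9 , 227, 239,366, 369,845, 973]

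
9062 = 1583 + 7479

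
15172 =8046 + 7126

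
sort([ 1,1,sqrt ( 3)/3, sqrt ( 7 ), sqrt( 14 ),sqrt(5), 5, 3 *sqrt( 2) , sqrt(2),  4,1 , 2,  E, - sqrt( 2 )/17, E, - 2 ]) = [-2, - sqrt( 2) /17,sqrt( 3) /3,1,1,1,sqrt(2),2, sqrt(5),sqrt(7 ),E,E,sqrt(14),4,3 * sqrt( 2),5] 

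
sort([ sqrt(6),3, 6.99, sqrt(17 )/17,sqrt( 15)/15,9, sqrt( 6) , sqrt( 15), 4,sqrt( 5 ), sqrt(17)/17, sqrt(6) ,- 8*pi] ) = [-8*pi, sqrt( 17)/17, sqrt(17) /17,sqrt (15 ) /15, sqrt(5 ),sqrt (6), sqrt(6 ), sqrt( 6),3,sqrt( 15 ) , 4, 6.99,9 ] 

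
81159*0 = 0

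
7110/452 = 3555/226 = 15.73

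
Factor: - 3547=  - 3547^1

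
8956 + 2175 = 11131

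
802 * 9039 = 7249278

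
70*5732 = 401240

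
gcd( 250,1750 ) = 250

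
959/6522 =959/6522 = 0.15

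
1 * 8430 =8430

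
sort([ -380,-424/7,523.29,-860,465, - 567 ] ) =[ - 860, - 567, - 380, - 424/7,465,523.29]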